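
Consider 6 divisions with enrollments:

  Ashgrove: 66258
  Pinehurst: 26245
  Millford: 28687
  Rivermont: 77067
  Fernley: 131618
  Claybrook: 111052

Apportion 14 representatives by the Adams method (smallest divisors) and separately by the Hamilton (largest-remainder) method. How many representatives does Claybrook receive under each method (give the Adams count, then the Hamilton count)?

3 and 4

Adams: Ashgrove 2, Pinehurst 1, Millford 1, Rivermont 3, Fernley 4, Claybrook 3.
Hamilton: Ashgrove 2, Pinehurst 1, Millford 1, Rivermont 2, Fernley 4, Claybrook 4.
Claybrook gets 3 under Adams and 4 under Hamilton.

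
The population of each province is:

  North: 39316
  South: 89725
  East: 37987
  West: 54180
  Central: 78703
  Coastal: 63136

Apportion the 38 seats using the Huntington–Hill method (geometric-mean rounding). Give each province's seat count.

With divisor 9600: modified quotas North 4.095, South 9.346, East 3.957, West 5.644, Central 8.198, Coastal 6.577.
Geometric-mean thresholds: North √(4·5)=4.472, South √(9·10)=9.487, East √(3·4)=3.464, West √(5·6)=5.477, Central √(8·9)=8.485, Coastal √(6·7)=6.481.
Each quota rounded against its threshold gives North 4, South 9, East 4, West 6, Central 8, Coastal 7 (total 38).

North: 4, South: 9, East: 4, West: 6, Central: 8, Coastal: 7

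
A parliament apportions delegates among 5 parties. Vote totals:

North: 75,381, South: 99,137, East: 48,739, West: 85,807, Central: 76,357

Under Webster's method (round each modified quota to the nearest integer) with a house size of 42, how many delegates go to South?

11

Standard divisor 385421/42 ≈ 9176.69; standard quotas: North 8.214, South 10.803, East 5.311, West 9.351, Central 8.321.
Rounding to the nearest integer gives 8, 11, 5, 9, 8 = 41 seats, so the divisor must be adjusted.
With modified divisor 9010: modified quotas North 8.366, South 11.003, East 5.409, West 9.524, Central 8.475.
Rounding to the nearest integer: North 8, South 11, East 5, West 10, Central 8 (total 42).
South receives 11.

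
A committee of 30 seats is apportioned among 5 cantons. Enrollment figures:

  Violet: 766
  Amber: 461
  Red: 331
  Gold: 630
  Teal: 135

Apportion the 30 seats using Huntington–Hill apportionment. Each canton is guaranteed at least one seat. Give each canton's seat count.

Violet 10, Amber 6, Red 4, Gold 8, Teal 2

With divisor 77: modified quotas Violet 9.948, Amber 5.987, Red 4.299, Gold 8.182, Teal 1.753.
Geometric-mean thresholds: Violet √(9·10)=9.487, Amber √(5·6)=5.477, Red √(4·5)=4.472, Gold √(8·9)=8.485, Teal √(1·2)=1.414.
Each quota rounded against its threshold gives Violet 10, Amber 6, Red 4, Gold 8, Teal 2 (total 30).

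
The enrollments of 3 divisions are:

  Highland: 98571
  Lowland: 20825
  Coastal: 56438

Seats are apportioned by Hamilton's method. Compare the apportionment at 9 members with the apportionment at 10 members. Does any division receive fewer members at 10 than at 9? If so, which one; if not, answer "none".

At 9 seats: Highland 5, Lowland 1, Coastal 3.
At 10 seats: Highland 6, Lowland 1, Coastal 3.
No division's allocation decreased.

none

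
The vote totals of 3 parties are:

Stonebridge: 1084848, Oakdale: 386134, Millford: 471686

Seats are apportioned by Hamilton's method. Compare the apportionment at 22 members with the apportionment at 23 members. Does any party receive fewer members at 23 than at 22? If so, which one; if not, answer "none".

Oakdale

At 22 seats: Stonebridge 12, Oakdale 5, Millford 5.
At 23 seats: Stonebridge 13, Oakdale 4, Millford 6.
Oakdale drops from 5 to 4.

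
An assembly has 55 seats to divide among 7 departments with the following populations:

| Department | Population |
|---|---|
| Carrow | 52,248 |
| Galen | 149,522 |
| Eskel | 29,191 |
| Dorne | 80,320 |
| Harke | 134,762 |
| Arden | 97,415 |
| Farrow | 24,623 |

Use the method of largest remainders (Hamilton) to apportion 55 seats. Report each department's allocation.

Standard divisor: 568081 ÷ 55 ≈ 10328.745.
Standard quotas: Carrow 5.0585, Galen 14.4763, Eskel 2.8262, Dorne 7.7764, Harke 13.0473, Arden 9.4314, Farrow 2.3839.
Lower quotas: Carrow 5, Galen 14, Eskel 2, Dorne 7, Harke 13, Arden 9, Farrow 2 (sum 52, leaving 3 seats).
Remainders in descending order: Eskel 0.8262, Dorne 0.7764, Galen 0.4763, Arden 0.4314, Farrow 0.3839, Carrow 0.0585, Harke 0.0473.
Largest remainders: Eskel, Dorne, Galen receive the extra seats.

Carrow 5; Galen 15; Eskel 3; Dorne 8; Harke 13; Arden 9; Farrow 2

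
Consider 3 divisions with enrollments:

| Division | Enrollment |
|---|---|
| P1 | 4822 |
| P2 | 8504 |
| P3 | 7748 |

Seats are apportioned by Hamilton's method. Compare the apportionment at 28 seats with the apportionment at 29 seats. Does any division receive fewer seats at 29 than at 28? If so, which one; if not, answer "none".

P1

At 28 seats: P1 7, P2 11, P3 10.
At 29 seats: P1 6, P2 12, P3 11.
P1 drops from 7 to 6.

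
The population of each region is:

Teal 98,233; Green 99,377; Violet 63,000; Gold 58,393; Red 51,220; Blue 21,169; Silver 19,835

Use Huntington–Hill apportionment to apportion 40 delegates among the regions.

With divisor 10415: modified quotas Teal 9.432, Green 9.542, Violet 6.049, Gold 5.607, Red 4.918, Blue 2.033, Silver 1.904.
Geometric-mean thresholds: Teal √(9·10)=9.487, Green √(9·10)=9.487, Violet √(6·7)=6.481, Gold √(5·6)=5.477, Red √(4·5)=4.472, Blue √(2·3)=2.449, Silver √(1·2)=1.414.
Each quota rounded against its threshold gives Teal 9, Green 10, Violet 6, Gold 6, Red 5, Blue 2, Silver 2 (total 40).

Teal 9, Green 10, Violet 6, Gold 6, Red 5, Blue 2, Silver 2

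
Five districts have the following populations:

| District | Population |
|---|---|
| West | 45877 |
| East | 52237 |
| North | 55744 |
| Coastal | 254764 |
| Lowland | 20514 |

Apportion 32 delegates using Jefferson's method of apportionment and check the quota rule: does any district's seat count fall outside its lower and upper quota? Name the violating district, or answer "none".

Standard quotas: West 3.421, East 3.895, North 4.157, Coastal 18.997, Lowland 1.530.
Jefferson allocation: West 3, East 4, North 4, Coastal 20, Lowland 1.
Coastal has quota 18.997 (lower 18, upper 19) but receives 20 — outside the quota interval.

Coastal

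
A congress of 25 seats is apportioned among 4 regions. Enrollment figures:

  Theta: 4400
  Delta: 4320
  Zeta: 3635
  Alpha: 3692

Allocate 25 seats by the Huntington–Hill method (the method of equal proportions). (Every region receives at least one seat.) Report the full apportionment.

With divisor 665: modified quotas Theta 6.617, Delta 6.496, Zeta 5.466, Alpha 5.552.
Geometric-mean thresholds: Theta √(6·7)=6.481, Delta √(6·7)=6.481, Zeta √(5·6)=5.477, Alpha √(5·6)=5.477.
Each quota rounded against its threshold gives Theta 7, Delta 7, Zeta 5, Alpha 6 (total 25).

Theta 7; Delta 7; Zeta 5; Alpha 6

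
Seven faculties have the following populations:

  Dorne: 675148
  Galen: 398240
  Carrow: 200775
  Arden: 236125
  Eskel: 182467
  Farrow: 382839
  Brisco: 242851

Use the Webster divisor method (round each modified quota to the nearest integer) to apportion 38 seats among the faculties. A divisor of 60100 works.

With modified divisor 60100: modified quotas Dorne 11.234, Galen 6.626, Carrow 3.341, Arden 3.929, Eskel 3.036, Farrow 6.370, Brisco 4.041.
Rounding to the nearest integer: Dorne 11, Galen 7, Carrow 3, Arden 4, Eskel 3, Farrow 6, Brisco 4 (total 38).

Dorne: 11, Galen: 7, Carrow: 3, Arden: 4, Eskel: 3, Farrow: 6, Brisco: 4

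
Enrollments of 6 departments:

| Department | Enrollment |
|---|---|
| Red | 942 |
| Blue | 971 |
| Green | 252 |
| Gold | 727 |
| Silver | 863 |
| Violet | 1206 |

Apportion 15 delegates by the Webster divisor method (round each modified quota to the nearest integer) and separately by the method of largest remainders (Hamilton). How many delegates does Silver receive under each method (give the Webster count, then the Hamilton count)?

3 and 2

Webster: Red 3, Blue 3, Green 1, Gold 2, Silver 3, Violet 3.
Hamilton: Red 3, Blue 3, Green 1, Gold 2, Silver 2, Violet 4.
Silver gets 3 under Webster and 2 under Hamilton.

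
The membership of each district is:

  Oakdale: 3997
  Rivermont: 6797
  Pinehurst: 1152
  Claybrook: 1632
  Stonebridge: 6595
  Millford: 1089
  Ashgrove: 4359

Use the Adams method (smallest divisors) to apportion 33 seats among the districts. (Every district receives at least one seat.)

Standard divisor 25621/33 ≈ 776.394; standard quotas: Oakdale 5.148, Rivermont 8.755, Pinehurst 1.484, Claybrook 2.102, Stonebridge 8.494, Millford 1.403, Ashgrove 5.614.
Rounding up gives 6, 9, 2, 3, 9, 2, 6 = 37 seats, so the divisor must be adjusted.
With modified divisor 860: modified quotas Oakdale 4.648, Rivermont 7.903, Pinehurst 1.340, Claybrook 1.898, Stonebridge 7.669, Millford 1.266, Ashgrove 5.069.
Rounding up: Oakdale 5, Rivermont 8, Pinehurst 2, Claybrook 2, Stonebridge 8, Millford 2, Ashgrove 6 (total 33).

Oakdale=5; Rivermont=8; Pinehurst=2; Claybrook=2; Stonebridge=8; Millford=2; Ashgrove=6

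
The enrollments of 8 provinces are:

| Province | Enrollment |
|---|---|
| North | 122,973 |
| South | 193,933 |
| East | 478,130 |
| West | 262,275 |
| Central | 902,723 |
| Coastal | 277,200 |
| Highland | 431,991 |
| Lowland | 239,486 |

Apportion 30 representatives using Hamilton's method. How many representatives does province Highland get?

Standard divisor: 2908711 ÷ 30 ≈ 96957.033.
Standard quotas: North 1.2683, South 2.0002, East 4.9314, West 2.7051, Central 9.3105, Coastal 2.8590, Highland 4.4555, Lowland 2.4700.
Lower quotas: North 1, South 2, East 4, West 2, Central 9, Coastal 2, Highland 4, Lowland 2 (sum 26, leaving 4 seats).
Remainders in descending order: East 0.9314, Coastal 0.8590, West 0.7051, Lowland 0.4700, Highland 0.4555, Central 0.3105, North 0.2683, South 0.0002.
Largest remainders: East, Coastal, West, Lowland receive the extra seats.
Highland receives 4.

4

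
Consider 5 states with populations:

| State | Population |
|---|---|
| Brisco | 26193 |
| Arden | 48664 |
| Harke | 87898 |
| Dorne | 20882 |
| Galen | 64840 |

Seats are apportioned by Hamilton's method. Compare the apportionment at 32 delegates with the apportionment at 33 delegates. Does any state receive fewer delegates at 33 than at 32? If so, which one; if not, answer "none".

Brisco

At 32 seats: Brisco 4, Arden 6, Harke 11, Dorne 3, Galen 8.
At 33 seats: Brisco 3, Arden 6, Harke 12, Dorne 3, Galen 9.
Brisco drops from 4 to 3.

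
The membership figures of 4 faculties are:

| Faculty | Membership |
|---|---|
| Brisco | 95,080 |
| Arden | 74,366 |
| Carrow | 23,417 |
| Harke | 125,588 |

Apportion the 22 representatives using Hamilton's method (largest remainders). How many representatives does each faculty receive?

The standard divisor is 318451/22 ≈ 14475.045.
Standard quotas: Brisco 6.5685, Arden 5.1375, Carrow 1.6177, Harke 8.6762.
Lower quotas: Brisco 6, Arden 5, Carrow 1, Harke 8 (sum 20, leaving 2 seats).
Remainders in descending order: Harke 0.6762, Carrow 0.6177, Brisco 0.5685, Arden 0.1375.
The surplus seats go to Harke, Carrow.

Brisco 6, Arden 5, Carrow 2, Harke 9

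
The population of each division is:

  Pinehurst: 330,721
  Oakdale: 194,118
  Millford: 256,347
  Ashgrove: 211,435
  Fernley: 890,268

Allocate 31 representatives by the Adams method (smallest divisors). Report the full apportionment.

Standard divisor 1882889/31 ≈ 60738.355; standard quotas: Pinehurst 5.445, Oakdale 3.196, Millford 4.221, Ashgrove 3.481, Fernley 14.657.
Rounding up gives 6, 4, 5, 4, 15 = 34 seats, so the divisor must be adjusted.
With modified divisor 65400: modified quotas Pinehurst 5.057, Oakdale 2.968, Millford 3.920, Ashgrove 3.233, Fernley 13.613.
Rounding up: Pinehurst 6, Oakdale 3, Millford 4, Ashgrove 4, Fernley 14 (total 31).

Pinehurst 6, Oakdale 3, Millford 4, Ashgrove 4, Fernley 14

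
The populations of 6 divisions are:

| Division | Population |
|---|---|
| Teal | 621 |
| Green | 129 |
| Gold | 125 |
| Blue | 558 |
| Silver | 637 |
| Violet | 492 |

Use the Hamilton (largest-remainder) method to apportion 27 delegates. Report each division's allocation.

Standard divisor: 2562 ÷ 27 ≈ 94.889.
Standard quotas: Teal 6.544, Green 1.359, Gold 1.317, Blue 5.881, Silver 6.713, Violet 5.185.
Lower quotas: Teal 6, Green 1, Gold 1, Blue 5, Silver 6, Violet 5 (sum 24, leaving 3 seats).
Remainders in descending order: Blue 0.881, Silver 0.713, Teal 0.544, Green 0.359, Gold 0.317, Violet 0.185.
Largest remainders: Blue, Silver, Teal receive the extra seats.

Teal 7; Green 1; Gold 1; Blue 6; Silver 7; Violet 5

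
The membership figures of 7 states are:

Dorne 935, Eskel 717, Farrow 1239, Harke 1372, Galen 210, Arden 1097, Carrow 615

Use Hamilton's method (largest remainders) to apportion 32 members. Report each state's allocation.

Dorne 5, Eskel 4, Farrow 6, Harke 7, Galen 1, Arden 6, Carrow 3

Standard divisor: 6185 ÷ 32 ≈ 193.281.
Standard quotas: Dorne 4.838, Eskel 3.710, Farrow 6.410, Harke 7.098, Galen 1.086, Arden 5.676, Carrow 3.182.
Lower quotas: Dorne 4, Eskel 3, Farrow 6, Harke 7, Galen 1, Arden 5, Carrow 3 (sum 29, leaving 3 seats).
Remainders in descending order: Dorne 0.838, Eskel 0.710, Arden 0.676, Farrow 0.410, Carrow 0.182, Harke 0.098, Galen 0.086.
The surplus seats go to Dorne, Eskel, Arden.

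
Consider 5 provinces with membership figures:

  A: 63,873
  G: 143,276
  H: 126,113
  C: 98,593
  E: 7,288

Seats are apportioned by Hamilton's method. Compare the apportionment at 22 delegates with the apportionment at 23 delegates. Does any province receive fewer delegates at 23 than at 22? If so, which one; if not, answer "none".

E

At 22 seats: A 3, G 7, H 6, C 5, E 1.
At 23 seats: A 3, G 8, H 7, C 5, E 0.
E drops from 1 to 0.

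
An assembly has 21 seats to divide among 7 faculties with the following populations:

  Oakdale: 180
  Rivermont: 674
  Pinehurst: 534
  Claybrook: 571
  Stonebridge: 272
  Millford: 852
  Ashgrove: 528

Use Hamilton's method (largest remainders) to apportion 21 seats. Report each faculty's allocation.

Total 3611; standard divisor 3611/21 ≈ 171.952.
Standard quotas: Oakdale 1.047, Rivermont 3.920, Pinehurst 3.106, Claybrook 3.321, Stonebridge 1.582, Millford 4.955, Ashgrove 3.071.
Lower quotas: Oakdale 1, Rivermont 3, Pinehurst 3, Claybrook 3, Stonebridge 1, Millford 4, Ashgrove 3 (sum 18, leaving 3 seats).
Remainders in descending order: Millford 0.955, Rivermont 0.920, Stonebridge 0.582, Claybrook 0.321, Pinehurst 0.106, Ashgrove 0.071, Oakdale 0.047.
The surplus seats go to Millford, Rivermont, Stonebridge.

Oakdale 1, Rivermont 4, Pinehurst 3, Claybrook 3, Stonebridge 2, Millford 5, Ashgrove 3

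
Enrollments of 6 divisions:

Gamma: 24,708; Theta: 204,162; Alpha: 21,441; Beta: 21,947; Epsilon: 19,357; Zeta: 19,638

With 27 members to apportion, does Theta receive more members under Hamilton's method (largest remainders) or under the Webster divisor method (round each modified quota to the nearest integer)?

Hamilton

Hamilton: Gamma 2, Theta 18, Alpha 2, Beta 2, Epsilon 1, Zeta 2.
Webster: Gamma 2, Theta 17, Alpha 2, Beta 2, Epsilon 2, Zeta 2.
Theta gets 18 under Hamilton and 17 under Webster.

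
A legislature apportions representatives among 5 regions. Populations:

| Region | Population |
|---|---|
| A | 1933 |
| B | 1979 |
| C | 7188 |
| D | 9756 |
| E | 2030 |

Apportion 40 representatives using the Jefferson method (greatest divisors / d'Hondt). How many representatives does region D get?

Standard divisor 22886/40 ≈ 572.15; standard quotas: A 3.378, B 3.459, C 12.563, D 17.051, E 3.548.
Rounding down gives 3, 3, 12, 17, 3 = 38 seats, so the divisor must be adjusted.
With modified divisor 530: modified quotas A 3.647, B 3.734, C 13.562, D 18.408, E 3.830.
Rounding down: A 3, B 3, C 13, D 18, E 3 (total 40).
D receives 18.

18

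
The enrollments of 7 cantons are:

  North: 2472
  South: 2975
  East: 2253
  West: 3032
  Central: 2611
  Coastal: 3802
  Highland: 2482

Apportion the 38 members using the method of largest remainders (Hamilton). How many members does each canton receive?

Standard divisor: 19627 ÷ 38 ≈ 516.5.
Standard quotas: North 4.786, South 5.760, East 4.362, West 5.870, Central 5.055, Coastal 7.361, Highland 4.805.
Lower quotas: North 4, South 5, East 4, West 5, Central 5, Coastal 7, Highland 4 (sum 34, leaving 4 seats).
Remainders in descending order: West 0.870, Highland 0.805, North 0.786, South 0.760, East 0.362, Coastal 0.361, Central 0.055.
The surplus seats go to West, Highland, North, South.

North=5, South=6, East=4, West=6, Central=5, Coastal=7, Highland=5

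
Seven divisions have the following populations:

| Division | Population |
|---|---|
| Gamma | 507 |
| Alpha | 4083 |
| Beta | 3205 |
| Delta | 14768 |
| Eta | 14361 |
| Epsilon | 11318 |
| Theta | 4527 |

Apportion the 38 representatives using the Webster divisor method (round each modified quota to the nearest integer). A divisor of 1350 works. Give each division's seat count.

Gamma=0, Alpha=3, Beta=2, Delta=11, Eta=11, Epsilon=8, Theta=3

With modified divisor 1350: modified quotas Gamma 0.376, Alpha 3.024, Beta 2.374, Delta 10.939, Eta 10.638, Epsilon 8.384, Theta 3.353.
Rounding to the nearest integer: Gamma 0, Alpha 3, Beta 2, Delta 11, Eta 11, Epsilon 8, Theta 3 (total 38).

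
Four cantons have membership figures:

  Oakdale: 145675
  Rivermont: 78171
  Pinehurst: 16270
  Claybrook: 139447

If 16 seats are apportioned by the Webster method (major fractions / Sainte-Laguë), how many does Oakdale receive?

Standard divisor 379563/16 ≈ 23722.688; standard quotas: Oakdale 6.141, Rivermont 3.295, Pinehurst 0.686, Claybrook 5.878.
Rounding to the nearest integer gives Oakdale 6, Rivermont 3, Pinehurst 1, Claybrook 6 — total 16, matching the house size, so no adjustment is needed.
Oakdale receives 6.

6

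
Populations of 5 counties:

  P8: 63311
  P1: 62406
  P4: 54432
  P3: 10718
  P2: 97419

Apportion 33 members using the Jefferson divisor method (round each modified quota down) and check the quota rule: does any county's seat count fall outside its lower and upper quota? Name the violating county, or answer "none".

Standard quotas: P8 7.247, P1 7.144, P4 6.231, P3 1.227, P2 11.152.
Jefferson allocation: P8 7, P1 7, P4 6, P3 1, P2 12.
Every allocation lies between the lower and upper quota.

none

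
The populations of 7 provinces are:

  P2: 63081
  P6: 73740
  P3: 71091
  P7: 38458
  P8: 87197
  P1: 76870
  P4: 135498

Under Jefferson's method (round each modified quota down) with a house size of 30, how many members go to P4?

8

Standard divisor 545935/30 ≈ 18197.833; standard quotas: P2 3.466, P6 4.052, P3 3.907, P7 2.113, P8 4.792, P1 4.224, P4 7.446.
Rounding down gives 3, 4, 3, 2, 4, 4, 7 = 27 seats, so the divisor must be adjusted.
With modified divisor 16400: modified quotas P2 3.846, P6 4.496, P3 4.335, P7 2.345, P8 5.317, P1 4.687, P4 8.262.
Rounding down: P2 3, P6 4, P3 4, P7 2, P8 5, P1 4, P4 8 (total 30).
P4 receives 8.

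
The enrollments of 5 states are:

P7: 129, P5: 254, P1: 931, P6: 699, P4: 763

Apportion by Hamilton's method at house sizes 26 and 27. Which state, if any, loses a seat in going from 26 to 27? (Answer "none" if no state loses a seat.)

none

At 26 seats: P7 1, P5 2, P1 9, P6 7, P4 7.
At 27 seats: P7 1, P5 3, P1 9, P6 7, P4 7.
No state's allocation decreased.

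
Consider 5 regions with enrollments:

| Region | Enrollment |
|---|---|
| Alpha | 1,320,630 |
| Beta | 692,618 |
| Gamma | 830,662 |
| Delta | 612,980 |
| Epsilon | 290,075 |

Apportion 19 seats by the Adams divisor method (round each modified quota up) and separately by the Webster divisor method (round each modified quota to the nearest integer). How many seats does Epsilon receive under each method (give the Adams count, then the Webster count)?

2 and 1

Adams: Alpha 6, Beta 4, Gamma 4, Delta 3, Epsilon 2.
Webster: Alpha 7, Beta 4, Gamma 4, Delta 3, Epsilon 1.
Epsilon gets 2 under Adams and 1 under Webster.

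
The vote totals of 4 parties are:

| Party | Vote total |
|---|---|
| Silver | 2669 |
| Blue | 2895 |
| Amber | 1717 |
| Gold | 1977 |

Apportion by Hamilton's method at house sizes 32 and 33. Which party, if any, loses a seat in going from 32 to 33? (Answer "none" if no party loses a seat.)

none

At 32 seats: Silver 9, Blue 10, Amber 6, Gold 7.
At 33 seats: Silver 10, Blue 10, Amber 6, Gold 7.
No party's allocation decreased.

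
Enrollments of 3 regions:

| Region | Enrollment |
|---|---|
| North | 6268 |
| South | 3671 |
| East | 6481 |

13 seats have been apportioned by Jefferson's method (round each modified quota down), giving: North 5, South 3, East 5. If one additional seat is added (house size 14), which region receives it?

East

Priority for the next seat is population ÷ (current seats + 1).
Priorities: North 1044.667, South 917.750, East 1080.167.
Highest priority: East.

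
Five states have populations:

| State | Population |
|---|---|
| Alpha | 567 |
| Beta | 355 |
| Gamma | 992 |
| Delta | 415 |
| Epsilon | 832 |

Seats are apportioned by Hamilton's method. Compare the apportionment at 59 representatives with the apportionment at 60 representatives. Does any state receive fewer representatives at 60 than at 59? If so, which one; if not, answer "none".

At 59 seats: Alpha 11, Beta 7, Gamma 18, Delta 8, Epsilon 15.
At 60 seats: Alpha 11, Beta 6, Gamma 19, Delta 8, Epsilon 16.
Beta drops from 7 to 6.

Beta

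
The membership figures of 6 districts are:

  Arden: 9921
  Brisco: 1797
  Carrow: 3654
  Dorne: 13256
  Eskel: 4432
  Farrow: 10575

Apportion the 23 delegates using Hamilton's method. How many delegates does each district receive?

Arden 5; Brisco 1; Carrow 2; Dorne 7; Eskel 2; Farrow 6

The standard divisor is 43635/23 ≈ 1897.174.
Standard quotas: Arden 5.2294, Brisco 0.9472, Carrow 1.9260, Dorne 6.9872, Eskel 2.3361, Farrow 5.5741.
Lower quotas: Arden 5, Brisco 0, Carrow 1, Dorne 6, Eskel 2, Farrow 5 (sum 19, leaving 4 seats).
Remainders in descending order: Dorne 0.9872, Brisco 0.9472, Carrow 0.9260, Farrow 0.5741, Eskel 0.3361, Arden 0.2294.
Largest remainders: Dorne, Brisco, Carrow, Farrow receive the extra seats.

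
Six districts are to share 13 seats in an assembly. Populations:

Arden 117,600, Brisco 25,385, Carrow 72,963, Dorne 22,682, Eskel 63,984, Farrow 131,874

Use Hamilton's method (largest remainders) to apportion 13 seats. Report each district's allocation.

Arden=3, Brisco=1, Carrow=2, Dorne=1, Eskel=2, Farrow=4

Total 434488; standard divisor 434488/13 ≈ 33422.154.
Standard quotas: Arden 3.5186, Brisco 0.7595, Carrow 2.1831, Dorne 0.6787, Eskel 1.9144, Farrow 3.9457.
Lower quotas: Arden 3, Brisco 0, Carrow 2, Dorne 0, Eskel 1, Farrow 3 (sum 9, leaving 4 seats).
Remainders in descending order: Farrow 0.9457, Eskel 0.9144, Brisco 0.7595, Dorne 0.6787, Arden 0.5186, Carrow 0.1831.
The surplus seats go to Farrow, Eskel, Brisco, Dorne.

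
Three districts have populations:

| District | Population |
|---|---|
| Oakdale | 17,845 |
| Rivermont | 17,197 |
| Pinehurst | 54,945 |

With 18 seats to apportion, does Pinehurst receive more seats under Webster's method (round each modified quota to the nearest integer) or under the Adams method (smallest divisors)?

Webster

Webster: Oakdale 4, Rivermont 3, Pinehurst 11.
Adams: Oakdale 4, Rivermont 4, Pinehurst 10.
Pinehurst gets 11 under Webster and 10 under Adams.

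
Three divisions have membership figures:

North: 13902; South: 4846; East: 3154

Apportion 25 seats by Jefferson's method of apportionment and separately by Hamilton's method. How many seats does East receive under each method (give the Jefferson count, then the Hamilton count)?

3 and 4

Jefferson: North 17, South 5, East 3.
Hamilton: North 16, South 5, East 4.
East gets 3 under Jefferson and 4 under Hamilton.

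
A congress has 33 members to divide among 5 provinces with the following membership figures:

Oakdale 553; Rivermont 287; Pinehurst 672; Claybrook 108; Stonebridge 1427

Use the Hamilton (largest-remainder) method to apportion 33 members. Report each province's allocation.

Oakdale 6, Rivermont 3, Pinehurst 7, Claybrook 1, Stonebridge 16

Standard divisor: 3047 ÷ 33 ≈ 92.333.
Standard quotas: Oakdale 5.989, Rivermont 3.108, Pinehurst 7.278, Claybrook 1.170, Stonebridge 15.455.
Lower quotas: Oakdale 5, Rivermont 3, Pinehurst 7, Claybrook 1, Stonebridge 15 (sum 31, leaving 2 seats).
Remainders in descending order: Oakdale 0.989, Stonebridge 0.455, Pinehurst 0.278, Claybrook 0.170, Rivermont 0.108.
The surplus seats go to Oakdale, Stonebridge.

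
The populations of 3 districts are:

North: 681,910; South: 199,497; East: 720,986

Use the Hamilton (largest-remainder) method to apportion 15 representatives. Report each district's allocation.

The standard divisor is 1602393/15 ≈ 106826.2.
Standard quotas: North 6.3834, South 1.8675, East 6.7491.
Lower quotas: North 6, South 1, East 6 (sum 13, leaving 2 seats).
Remainders in descending order: South 0.8675, East 0.7491, North 0.3834.
The surplus seats go to South, East.

North 6, South 2, East 7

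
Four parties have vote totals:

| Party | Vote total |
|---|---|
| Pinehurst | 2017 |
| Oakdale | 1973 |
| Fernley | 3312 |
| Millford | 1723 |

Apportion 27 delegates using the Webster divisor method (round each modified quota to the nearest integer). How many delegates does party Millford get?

5

Standard divisor 9025/27 ≈ 334.259; standard quotas: Pinehurst 6.034, Oakdale 5.903, Fernley 9.908, Millford 5.155.
Rounding to the nearest integer gives Pinehurst 6, Oakdale 6, Fernley 10, Millford 5 — total 27, matching the house size, so no adjustment is needed.
Millford receives 5.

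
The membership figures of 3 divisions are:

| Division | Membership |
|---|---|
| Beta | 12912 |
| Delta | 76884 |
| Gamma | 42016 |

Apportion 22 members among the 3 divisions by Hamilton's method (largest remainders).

Standard divisor: 131812 ÷ 22 ≈ 5991.455.
Standard quotas: Beta 2.1551, Delta 12.8323, Gamma 7.0127.
Lower quotas: Beta 2, Delta 12, Gamma 7 (sum 21, leaving 1 seat).
Remainders in descending order: Delta 0.8323, Beta 0.1551, Gamma 0.0127.
Largest remainder: Delta receives the extra seat.

Beta 2; Delta 13; Gamma 7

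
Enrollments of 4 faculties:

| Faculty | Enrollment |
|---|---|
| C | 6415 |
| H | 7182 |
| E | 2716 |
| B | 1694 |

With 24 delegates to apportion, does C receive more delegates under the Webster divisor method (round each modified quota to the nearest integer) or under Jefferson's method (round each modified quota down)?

Webster: C 8, H 10, E 4, B 2.
Jefferson: C 9, H 10, E 3, B 2.
C gets 8 under Webster and 9 under Jefferson.

Jefferson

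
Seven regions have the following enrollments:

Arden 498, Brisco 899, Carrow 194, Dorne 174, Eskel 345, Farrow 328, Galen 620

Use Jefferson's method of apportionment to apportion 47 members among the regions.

Standard divisor 3058/47 ≈ 65.064; standard quotas: Arden 7.654, Brisco 13.817, Carrow 2.982, Dorne 2.674, Eskel 5.302, Farrow 5.041, Galen 9.529.
Rounding down gives 7, 13, 2, 2, 5, 5, 9 = 43 seats, so the divisor must be adjusted.
With modified divisor 61: modified quotas Arden 8.164, Brisco 14.738, Carrow 3.180, Dorne 2.852, Eskel 5.656, Farrow 5.377, Galen 10.164.
Rounding down: Arden 8, Brisco 14, Carrow 3, Dorne 2, Eskel 5, Farrow 5, Galen 10 (total 47).

Arden=8, Brisco=14, Carrow=3, Dorne=2, Eskel=5, Farrow=5, Galen=10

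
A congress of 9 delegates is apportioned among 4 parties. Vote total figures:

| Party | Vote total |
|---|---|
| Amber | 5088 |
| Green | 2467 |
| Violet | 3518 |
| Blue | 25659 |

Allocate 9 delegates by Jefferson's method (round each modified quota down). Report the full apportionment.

Amber=1; Green=0; Violet=1; Blue=7

Standard divisor 36732/9 ≈ 4081.333; standard quotas: Amber 1.247, Green 0.604, Violet 0.862, Blue 6.287.
Rounding down gives 1, 0, 0, 6 = 7 seats, so the divisor must be adjusted.
With modified divisor 3400: modified quotas Amber 1.496, Green 0.726, Violet 1.035, Blue 7.547.
Rounding down: Amber 1, Green 0, Violet 1, Blue 7 (total 9).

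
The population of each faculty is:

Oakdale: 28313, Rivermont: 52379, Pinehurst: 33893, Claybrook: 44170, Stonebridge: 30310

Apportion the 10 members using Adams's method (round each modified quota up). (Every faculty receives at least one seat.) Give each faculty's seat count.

Standard divisor 189065/10 ≈ 18906.5; standard quotas: Oakdale 1.498, Rivermont 2.770, Pinehurst 1.793, Claybrook 2.336, Stonebridge 1.603.
Rounding up gives 2, 3, 2, 3, 2 = 12 seats, so the divisor must be adjusted.
With modified divisor 27300: modified quotas Oakdale 1.037, Rivermont 1.919, Pinehurst 1.242, Claybrook 1.618, Stonebridge 1.110.
Rounding up: Oakdale 2, Rivermont 2, Pinehurst 2, Claybrook 2, Stonebridge 2 (total 10).

Oakdale=2, Rivermont=2, Pinehurst=2, Claybrook=2, Stonebridge=2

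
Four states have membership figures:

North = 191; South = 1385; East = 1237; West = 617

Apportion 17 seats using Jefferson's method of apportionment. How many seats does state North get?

Standard divisor 3430/17 ≈ 201.765; standard quotas: North 0.947, South 6.864, East 6.131, West 3.058.
Rounding down gives 0, 6, 6, 3 = 15 seats, so the divisor must be adjusted.
With modified divisor 180: modified quotas North 1.061, South 7.694, East 6.872, West 3.428.
Rounding down: North 1, South 7, East 6, West 3 (total 17).
North receives 1.

1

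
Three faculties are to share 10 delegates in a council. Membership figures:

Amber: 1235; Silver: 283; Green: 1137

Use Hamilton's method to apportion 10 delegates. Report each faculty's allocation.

Amber: 5, Silver: 1, Green: 4

Standard divisor: 2655 ÷ 10 ≈ 265.5.
Standard quotas: Amber 4.652, Silver 1.066, Green 4.282.
Lower quotas: Amber 4, Silver 1, Green 4 (sum 9, leaving 1 seat).
Remainders in descending order: Amber 0.652, Green 0.282, Silver 0.066.
Largest remainder: Amber receives the extra seat.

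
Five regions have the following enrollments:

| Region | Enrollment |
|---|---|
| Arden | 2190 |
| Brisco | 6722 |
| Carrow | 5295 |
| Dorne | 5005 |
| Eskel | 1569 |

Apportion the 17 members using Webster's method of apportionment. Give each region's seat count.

Arden=2; Brisco=6; Carrow=4; Dorne=4; Eskel=1

Standard divisor 20781/17 ≈ 1222.412; standard quotas: Arden 1.792, Brisco 5.499, Carrow 4.332, Dorne 4.094, Eskel 1.284.
Rounding to the nearest integer gives 2, 5, 4, 4, 1 = 16 seats, so the divisor must be adjusted.
With modified divisor 1200: modified quotas Arden 1.825, Brisco 5.602, Carrow 4.412, Dorne 4.171, Eskel 1.308.
Rounding to the nearest integer: Arden 2, Brisco 6, Carrow 4, Dorne 4, Eskel 1 (total 17).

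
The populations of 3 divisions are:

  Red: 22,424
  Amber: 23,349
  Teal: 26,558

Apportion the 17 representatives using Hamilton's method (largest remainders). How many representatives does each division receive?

Standard divisor: 72331 ÷ 17 ≈ 4254.765.
Standard quotas: Red 5.2703, Amber 5.4877, Teal 6.2419.
Lower quotas: Red 5, Amber 5, Teal 6 (sum 16, leaving 1 seat).
Remainders in descending order: Amber 0.4877, Red 0.2703, Teal 0.2419.
The surplus seat goes to Amber.

Red: 5, Amber: 6, Teal: 6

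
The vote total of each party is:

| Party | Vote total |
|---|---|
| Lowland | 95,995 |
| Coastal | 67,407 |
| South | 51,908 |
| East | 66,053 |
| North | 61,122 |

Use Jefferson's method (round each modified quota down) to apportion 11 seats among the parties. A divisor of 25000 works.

With modified divisor 25000: modified quotas Lowland 3.840, Coastal 2.696, South 2.076, East 2.642, North 2.445.
Rounding down: Lowland 3, Coastal 2, South 2, East 2, North 2 (total 11).

Lowland 3, Coastal 2, South 2, East 2, North 2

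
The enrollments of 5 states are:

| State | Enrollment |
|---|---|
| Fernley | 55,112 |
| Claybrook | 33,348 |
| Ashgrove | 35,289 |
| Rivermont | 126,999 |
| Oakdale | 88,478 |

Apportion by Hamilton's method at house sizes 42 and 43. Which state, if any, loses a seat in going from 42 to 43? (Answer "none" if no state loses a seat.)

At 42 seats: Fernley 7, Claybrook 4, Ashgrove 4, Rivermont 16, Oakdale 11.
At 43 seats: Fernley 7, Claybrook 4, Ashgrove 5, Rivermont 16, Oakdale 11.
No state's allocation decreased.

none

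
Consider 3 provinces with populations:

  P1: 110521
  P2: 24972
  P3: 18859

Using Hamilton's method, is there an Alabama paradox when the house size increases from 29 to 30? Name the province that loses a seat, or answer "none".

none

At 29 seats: P1 21, P2 5, P3 3.
At 30 seats: P1 21, P2 5, P3 4.
No province's allocation decreased.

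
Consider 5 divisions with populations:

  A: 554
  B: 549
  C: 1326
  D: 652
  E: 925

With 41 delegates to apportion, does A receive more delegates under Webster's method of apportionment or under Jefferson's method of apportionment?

Webster: A 6, B 6, C 13, D 7, E 9.
Jefferson: A 5, B 5, C 14, D 7, E 10.
A gets 6 under Webster and 5 under Jefferson.

Webster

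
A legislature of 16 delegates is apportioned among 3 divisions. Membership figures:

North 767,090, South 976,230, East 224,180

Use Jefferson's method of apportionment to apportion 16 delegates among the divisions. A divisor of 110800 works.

North=6, South=8, East=2

With modified divisor 110800: modified quotas North 6.923, South 8.811, East 2.023.
Rounding down: North 6, South 8, East 2 (total 16).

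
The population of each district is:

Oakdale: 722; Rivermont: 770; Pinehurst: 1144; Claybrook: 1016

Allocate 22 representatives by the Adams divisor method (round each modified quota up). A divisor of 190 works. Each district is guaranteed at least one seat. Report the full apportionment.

With modified divisor 190: modified quotas Oakdale 3.800, Rivermont 4.053, Pinehurst 6.021, Claybrook 5.347.
Rounding up: Oakdale 4, Rivermont 5, Pinehurst 7, Claybrook 6 (total 22).

Oakdale 4, Rivermont 5, Pinehurst 7, Claybrook 6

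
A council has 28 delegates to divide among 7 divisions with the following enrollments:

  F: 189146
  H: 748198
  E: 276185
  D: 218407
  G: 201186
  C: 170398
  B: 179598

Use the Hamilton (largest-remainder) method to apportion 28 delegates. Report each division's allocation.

Standard divisor: 1983118 ÷ 28 ≈ 70825.643.
Standard quotas: F 2.6706, H 10.5639, E 3.8995, D 3.0837, G 2.8406, C 2.4059, B 2.5358.
Lower quotas: F 2, H 10, E 3, D 3, G 2, C 2, B 2 (sum 24, leaving 4 seats).
Remainders in descending order: E 0.8995, G 0.8406, F 0.6706, H 0.5639, B 0.5358, C 0.4059, D 0.0837.
The surplus seats go to E, G, F, H.

F: 3, H: 11, E: 4, D: 3, G: 3, C: 2, B: 2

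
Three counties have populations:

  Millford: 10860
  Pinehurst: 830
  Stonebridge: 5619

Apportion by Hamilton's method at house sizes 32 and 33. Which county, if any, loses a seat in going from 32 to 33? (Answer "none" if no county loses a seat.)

At 32 seats: Millford 20, Pinehurst 2, Stonebridge 10.
At 33 seats: Millford 21, Pinehurst 1, Stonebridge 11.
Pinehurst drops from 2 to 1.

Pinehurst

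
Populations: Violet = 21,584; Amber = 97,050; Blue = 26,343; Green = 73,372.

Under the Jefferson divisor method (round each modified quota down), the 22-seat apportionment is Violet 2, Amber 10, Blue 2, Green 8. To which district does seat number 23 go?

Amber

Priority for the next seat is population ÷ (current seats + 1).
Priorities: Violet 7194.667, Amber 8822.727, Blue 8781.000, Green 8152.444.
Highest priority: Amber.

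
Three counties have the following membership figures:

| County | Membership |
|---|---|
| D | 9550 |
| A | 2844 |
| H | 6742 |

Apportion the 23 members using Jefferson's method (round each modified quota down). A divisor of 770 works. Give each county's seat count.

With modified divisor 770: modified quotas D 12.403, A 3.694, H 8.756.
Rounding down: D 12, A 3, H 8 (total 23).

D=12; A=3; H=8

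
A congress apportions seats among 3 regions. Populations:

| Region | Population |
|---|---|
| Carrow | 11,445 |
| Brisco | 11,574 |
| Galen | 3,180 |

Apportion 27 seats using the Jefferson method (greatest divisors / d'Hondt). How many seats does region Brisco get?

12

Standard divisor 26199/27 ≈ 970.333; standard quotas: Carrow 11.795, Brisco 11.928, Galen 3.277.
Rounding down gives 11, 11, 3 = 25 seats, so the divisor must be adjusted.
With modified divisor 900: modified quotas Carrow 12.717, Brisco 12.860, Galen 3.533.
Rounding down: Carrow 12, Brisco 12, Galen 3 (total 27).
Brisco receives 12.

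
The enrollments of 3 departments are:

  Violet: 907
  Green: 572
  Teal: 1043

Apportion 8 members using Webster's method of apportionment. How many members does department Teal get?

Standard divisor 2522/8 ≈ 315.25; standard quotas: Violet 2.877, Green 1.814, Teal 3.308.
Rounding to the nearest integer gives Violet 3, Green 2, Teal 3 — total 8, matching the house size, so no adjustment is needed.
Teal receives 3.

3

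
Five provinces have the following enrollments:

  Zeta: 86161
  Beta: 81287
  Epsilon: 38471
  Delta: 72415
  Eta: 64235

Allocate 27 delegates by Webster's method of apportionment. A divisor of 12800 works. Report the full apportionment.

With modified divisor 12800: modified quotas Zeta 6.731, Beta 6.351, Epsilon 3.006, Delta 5.657, Eta 5.018.
Rounding to the nearest integer: Zeta 7, Beta 6, Epsilon 3, Delta 6, Eta 5 (total 27).

Zeta 7, Beta 6, Epsilon 3, Delta 6, Eta 5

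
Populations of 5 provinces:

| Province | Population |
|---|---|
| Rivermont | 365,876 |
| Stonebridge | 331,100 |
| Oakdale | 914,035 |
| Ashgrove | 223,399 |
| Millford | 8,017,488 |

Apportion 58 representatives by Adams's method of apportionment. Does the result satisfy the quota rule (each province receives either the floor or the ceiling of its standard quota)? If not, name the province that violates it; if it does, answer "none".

Standard quotas: Rivermont 2.154, Stonebridge 1.949, Oakdale 5.381, Ashgrove 1.315, Millford 47.200.
Adams allocation: Rivermont 3, Stonebridge 2, Oakdale 6, Ashgrove 2, Millford 45.
Millford has quota 47.200 (lower 47, upper 48) but receives 45 — outside the quota interval.

Millford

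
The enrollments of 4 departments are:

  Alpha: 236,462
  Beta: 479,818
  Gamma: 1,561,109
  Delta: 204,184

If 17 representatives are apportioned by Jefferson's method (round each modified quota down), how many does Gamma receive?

Standard divisor 2481573/17 ≈ 145974.882; standard quotas: Alpha 1.620, Beta 3.287, Gamma 10.694, Delta 1.399.
Rounding down gives 1, 3, 10, 1 = 15 seats, so the divisor must be adjusted.
With modified divisor 125100: modified quotas Alpha 1.890, Beta 3.835, Gamma 12.479, Delta 1.632.
Rounding down: Alpha 1, Beta 3, Gamma 12, Delta 1 (total 17).
Gamma receives 12.

12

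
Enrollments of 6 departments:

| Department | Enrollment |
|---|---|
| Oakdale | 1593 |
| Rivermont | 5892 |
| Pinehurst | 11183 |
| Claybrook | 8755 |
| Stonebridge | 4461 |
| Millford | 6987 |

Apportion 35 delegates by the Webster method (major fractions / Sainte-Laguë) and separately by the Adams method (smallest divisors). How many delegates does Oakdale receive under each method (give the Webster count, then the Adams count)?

Webster: Oakdale 1, Rivermont 5, Pinehurst 10, Claybrook 8, Stonebridge 4, Millford 7.
Adams: Oakdale 2, Rivermont 5, Pinehurst 10, Claybrook 8, Stonebridge 4, Millford 6.
Oakdale gets 1 under Webster and 2 under Adams.

1 and 2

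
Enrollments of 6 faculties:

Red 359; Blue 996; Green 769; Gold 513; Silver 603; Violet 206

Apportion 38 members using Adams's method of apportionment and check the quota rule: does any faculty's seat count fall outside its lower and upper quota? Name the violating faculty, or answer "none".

none

Standard quotas: Red 3.959, Blue 10.983, Green 8.480, Gold 5.657, Silver 6.649, Violet 2.272.
Adams allocation: Red 4, Blue 10, Green 8, Gold 6, Silver 7, Violet 3.
Every allocation lies between the lower and upper quota.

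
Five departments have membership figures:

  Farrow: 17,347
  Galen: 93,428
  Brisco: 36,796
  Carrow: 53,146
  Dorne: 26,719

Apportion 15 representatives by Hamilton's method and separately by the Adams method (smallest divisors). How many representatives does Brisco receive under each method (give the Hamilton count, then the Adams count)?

2 and 3

Hamilton: Farrow 1, Galen 6, Brisco 2, Carrow 4, Dorne 2.
Adams: Farrow 1, Galen 6, Brisco 3, Carrow 3, Dorne 2.
Brisco gets 2 under Hamilton and 3 under Adams.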